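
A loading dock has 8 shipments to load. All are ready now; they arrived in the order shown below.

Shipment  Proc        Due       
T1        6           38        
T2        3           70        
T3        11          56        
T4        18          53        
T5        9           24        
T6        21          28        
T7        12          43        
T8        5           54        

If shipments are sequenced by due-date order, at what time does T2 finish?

EDD (increasing due date): T5 T6 T1 T7 T4 T8 T3 T2.
T5: 0→9
T6: 9→30
T1: 30→36
T7: 36→48
T4: 48→66
T8: 66→71
T3: 71→82
T2: 82→85

85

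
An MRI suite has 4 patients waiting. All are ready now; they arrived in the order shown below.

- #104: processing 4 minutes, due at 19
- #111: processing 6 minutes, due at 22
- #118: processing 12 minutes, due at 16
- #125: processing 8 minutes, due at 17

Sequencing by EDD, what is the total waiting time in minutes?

EDD (increasing due date): #118 #125 #104 #111.
#118: waits 0, runs 0→12
#125: waits 12, runs 12→20
#104: waits 20, runs 20→24
#111: waits 24, runs 24→30
Sum = 0+12+20+24 = 56.

56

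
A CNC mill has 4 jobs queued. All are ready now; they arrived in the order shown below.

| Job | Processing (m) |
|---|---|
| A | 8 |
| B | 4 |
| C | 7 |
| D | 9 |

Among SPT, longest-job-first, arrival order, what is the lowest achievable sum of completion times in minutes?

62

SPT (increasing processing time): B C A D.
B: 0→4
C: 4→11
A: 11→19
D: 19→28
Sum = 4+11+19+28 = 62.
LPT (decreasing processing time): D A C B.
D: 0→9
A: 9→17
C: 17→24
B: 24→28
Sum = 9+17+24+28 = 78.
FIFO (arrival order): A B C D.
A: 0→8
B: 8→12
C: 12→19
D: 19→28
Sum = 8+12+19+28 = 67.
SPT 62, LPT 78, FIFO 67 → minimum 62.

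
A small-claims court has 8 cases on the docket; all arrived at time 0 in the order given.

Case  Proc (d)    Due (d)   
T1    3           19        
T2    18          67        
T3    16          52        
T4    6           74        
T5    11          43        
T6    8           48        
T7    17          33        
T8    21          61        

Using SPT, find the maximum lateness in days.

39

SPT (increasing processing time): T1 T4 T6 T5 T3 T7 T2 T8.
T1: 0→3, due 19, lateness -16
T4: 3→9, due 74, lateness -65
T6: 9→17, due 48, lateness -31
T5: 17→28, due 43, lateness -15
T3: 28→44, due 52, lateness -8
T7: 44→61, due 33, lateness 28
T2: 61→79, due 67, lateness 12
T8: 79→100, due 61, lateness 39
Maximum = 39.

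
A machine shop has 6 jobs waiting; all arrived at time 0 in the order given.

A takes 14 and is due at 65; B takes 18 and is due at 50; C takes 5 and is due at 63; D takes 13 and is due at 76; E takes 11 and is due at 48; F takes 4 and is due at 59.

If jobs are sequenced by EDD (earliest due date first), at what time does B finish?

EDD (increasing due date): E B F C A D.
E: 0→11
B: 11→29

29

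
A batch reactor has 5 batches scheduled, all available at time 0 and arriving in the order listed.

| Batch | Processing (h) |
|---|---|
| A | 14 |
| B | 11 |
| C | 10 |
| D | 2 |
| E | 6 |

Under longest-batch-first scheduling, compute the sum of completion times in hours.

158

LPT (decreasing processing time): A B C E D.
A: 0→14
B: 14→25
C: 25→35
E: 35→41
D: 41→43
Sum = 14+25+35+41+43 = 158.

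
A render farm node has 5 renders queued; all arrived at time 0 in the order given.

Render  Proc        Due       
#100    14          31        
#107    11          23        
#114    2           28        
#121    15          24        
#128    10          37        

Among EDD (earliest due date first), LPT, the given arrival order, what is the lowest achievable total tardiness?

28

EDD (increasing due date): #107 #121 #114 #100 #128.
#107: 0→11, due 23, tardiness 0
#121: 11→26, due 24, tardiness 2
#114: 26→28, due 28, tardiness 0
#100: 28→42, due 31, tardiness 11
#128: 42→52, due 37, tardiness 15
Sum = 0+2+0+11+15 = 28.
LPT (decreasing processing time): #121 #100 #107 #128 #114.
#121: 0→15, due 24, tardiness 0
#100: 15→29, due 31, tardiness 0
#107: 29→40, due 23, tardiness 17
#128: 40→50, due 37, tardiness 13
#114: 50→52, due 28, tardiness 24
Sum = 0+0+17+13+24 = 54.
FIFO (arrival order): #100 #107 #114 #121 #128.
#100: 0→14, due 31, tardiness 0
#107: 14→25, due 23, tardiness 2
#114: 25→27, due 28, tardiness 0
#121: 27→42, due 24, tardiness 18
#128: 42→52, due 37, tardiness 15
Sum = 0+2+0+18+15 = 35.
EDD 28, LPT 54, FIFO 35 → minimum 28.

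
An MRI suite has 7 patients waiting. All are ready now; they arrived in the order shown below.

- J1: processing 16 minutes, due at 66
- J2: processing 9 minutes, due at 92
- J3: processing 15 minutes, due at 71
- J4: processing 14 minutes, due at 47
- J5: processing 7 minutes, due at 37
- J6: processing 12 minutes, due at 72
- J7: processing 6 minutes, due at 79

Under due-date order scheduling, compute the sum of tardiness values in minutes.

EDD (increasing due date): J5 J4 J1 J3 J6 J7 J2.
J5: 0→7, due 37, tardiness 0
J4: 7→21, due 47, tardiness 0
J1: 21→37, due 66, tardiness 0
J3: 37→52, due 71, tardiness 0
J6: 52→64, due 72, tardiness 0
J7: 64→70, due 79, tardiness 0
J2: 70→79, due 92, tardiness 0
Sum = 0+0+0+0+0+0+0 = 0.

0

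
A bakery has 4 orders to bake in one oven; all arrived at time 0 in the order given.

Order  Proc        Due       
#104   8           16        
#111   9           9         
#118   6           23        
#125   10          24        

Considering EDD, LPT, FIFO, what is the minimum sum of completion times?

81

EDD (increasing due date): #111 #104 #118 #125.
#111: 0→9
#104: 9→17
#118: 17→23
#125: 23→33
Sum = 9+17+23+33 = 82.
LPT (decreasing processing time): #125 #111 #104 #118.
#125: 0→10
#111: 10→19
#104: 19→27
#118: 27→33
Sum = 10+19+27+33 = 89.
FIFO (arrival order): #104 #111 #118 #125.
#104: 0→8
#111: 8→17
#118: 17→23
#125: 23→33
Sum = 8+17+23+33 = 81.
EDD 82, LPT 89, FIFO 81 → minimum 81.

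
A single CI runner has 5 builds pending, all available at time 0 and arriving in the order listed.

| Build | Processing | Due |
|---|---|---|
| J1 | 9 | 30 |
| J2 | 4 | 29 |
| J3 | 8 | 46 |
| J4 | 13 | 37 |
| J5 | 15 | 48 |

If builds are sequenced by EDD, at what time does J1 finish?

EDD (increasing due date): J2 J1 J4 J3 J5.
J2: 0→4
J1: 4→13

13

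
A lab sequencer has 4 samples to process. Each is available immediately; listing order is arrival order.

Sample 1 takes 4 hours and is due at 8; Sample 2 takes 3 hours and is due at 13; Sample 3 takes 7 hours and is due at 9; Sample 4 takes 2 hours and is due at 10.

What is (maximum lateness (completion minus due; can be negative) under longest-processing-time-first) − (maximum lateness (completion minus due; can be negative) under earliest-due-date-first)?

LPT (decreasing processing time): Sample 3 Sample 1 Sample 2 Sample 4.
Sample 3: 0→7, due 9, lateness -2
Sample 1: 7→11, due 8, lateness 3
Sample 2: 11→14, due 13, lateness 1
Sample 4: 14→16, due 10, lateness 6
Maximum = 6.
EDD (increasing due date): Sample 1 Sample 3 Sample 4 Sample 2.
Sample 1: 0→4, due 8, lateness -4
Sample 3: 4→11, due 9, lateness 2
Sample 4: 11→13, due 10, lateness 3
Sample 2: 13→16, due 13, lateness 3
Maximum = 3.
Difference = 6 − 3 = 3.

3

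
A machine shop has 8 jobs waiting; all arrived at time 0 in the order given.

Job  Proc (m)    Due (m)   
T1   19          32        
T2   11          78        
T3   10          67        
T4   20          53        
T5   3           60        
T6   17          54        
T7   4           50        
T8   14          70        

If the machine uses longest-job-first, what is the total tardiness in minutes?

LPT (decreasing processing time): T4 T1 T6 T8 T2 T3 T7 T5.
T4: 0→20, due 53, tardiness 0
T1: 20→39, due 32, tardiness 7
T6: 39→56, due 54, tardiness 2
T8: 56→70, due 70, tardiness 0
T2: 70→81, due 78, tardiness 3
T3: 81→91, due 67, tardiness 24
T7: 91→95, due 50, tardiness 45
T5: 95→98, due 60, tardiness 38
Sum = 0+7+2+0+3+24+45+38 = 119.

119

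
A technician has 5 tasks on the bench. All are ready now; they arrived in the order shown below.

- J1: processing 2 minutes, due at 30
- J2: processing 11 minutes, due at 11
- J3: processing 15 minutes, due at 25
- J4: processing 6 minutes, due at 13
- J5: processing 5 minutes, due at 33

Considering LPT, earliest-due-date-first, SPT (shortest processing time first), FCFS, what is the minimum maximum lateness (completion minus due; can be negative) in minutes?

LPT (decreasing processing time): J3 J2 J4 J5 J1.
J3: 0→15, due 25, lateness -10
J2: 15→26, due 11, lateness 15
J4: 26→32, due 13, lateness 19
J5: 32→37, due 33, lateness 4
J1: 37→39, due 30, lateness 9
Maximum = 19.
EDD (increasing due date): J2 J4 J3 J1 J5.
J2: 0→11, due 11, lateness 0
J4: 11→17, due 13, lateness 4
J3: 17→32, due 25, lateness 7
J1: 32→34, due 30, lateness 4
J5: 34→39, due 33, lateness 6
Maximum = 7.
SPT (increasing processing time): J1 J5 J4 J2 J3.
J1: 0→2, due 30, lateness -28
J5: 2→7, due 33, lateness -26
J4: 7→13, due 13, lateness 0
J2: 13→24, due 11, lateness 13
J3: 24→39, due 25, lateness 14
Maximum = 14.
FIFO (arrival order): J1 J2 J3 J4 J5.
J1: 0→2, due 30, lateness -28
J2: 2→13, due 11, lateness 2
J3: 13→28, due 25, lateness 3
J4: 28→34, due 13, lateness 21
J5: 34→39, due 33, lateness 6
Maximum = 21.
LPT 19, EDD 7, SPT 14, FIFO 21 → minimum 7.

7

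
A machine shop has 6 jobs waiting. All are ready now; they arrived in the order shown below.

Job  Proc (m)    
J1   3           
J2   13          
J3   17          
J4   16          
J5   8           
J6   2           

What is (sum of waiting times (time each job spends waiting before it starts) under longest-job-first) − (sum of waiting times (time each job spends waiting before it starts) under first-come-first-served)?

49

LPT (decreasing processing time): J3 J4 J2 J5 J1 J6.
J3: waits 0, runs 0→17
J4: waits 17, runs 17→33
J2: waits 33, runs 33→46
J5: waits 46, runs 46→54
J1: waits 54, runs 54→57
J6: waits 57, runs 57→59
Sum = 0+17+33+46+54+57 = 207.
FIFO (arrival order): J1 J2 J3 J4 J5 J6.
J1: waits 0, runs 0→3
J2: waits 3, runs 3→16
J3: waits 16, runs 16→33
J4: waits 33, runs 33→49
J5: waits 49, runs 49→57
J6: waits 57, runs 57→59
Sum = 0+3+16+33+49+57 = 158.
Difference = 207 − 158 = 49.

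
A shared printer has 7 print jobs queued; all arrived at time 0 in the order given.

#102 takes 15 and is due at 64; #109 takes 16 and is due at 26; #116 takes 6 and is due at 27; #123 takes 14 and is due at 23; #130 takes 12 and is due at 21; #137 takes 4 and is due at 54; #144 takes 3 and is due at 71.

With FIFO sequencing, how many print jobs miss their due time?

FIFO (arrival order): #102 #109 #116 #123 #130 #137 #144.
#102: 0→15, due 64, tardiness 0
#109: 15→31, due 26, tardiness 5
#116: 31→37, due 27, tardiness 10
#123: 37→51, due 23, tardiness 28
#130: 51→63, due 21, tardiness 42
#137: 63→67, due 54, tardiness 13
#144: 67→70, due 71, tardiness 0
Late print jobs: 5.

5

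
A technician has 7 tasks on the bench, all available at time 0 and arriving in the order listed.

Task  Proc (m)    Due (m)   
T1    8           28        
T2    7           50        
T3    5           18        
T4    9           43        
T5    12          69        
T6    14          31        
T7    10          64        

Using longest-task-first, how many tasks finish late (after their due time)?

4

LPT (decreasing processing time): T6 T5 T7 T4 T1 T2 T3.
T6: 0→14, due 31, tardiness 0
T5: 14→26, due 69, tardiness 0
T7: 26→36, due 64, tardiness 0
T4: 36→45, due 43, tardiness 2
T1: 45→53, due 28, tardiness 25
T2: 53→60, due 50, tardiness 10
T3: 60→65, due 18, tardiness 47
Late tasks: 4.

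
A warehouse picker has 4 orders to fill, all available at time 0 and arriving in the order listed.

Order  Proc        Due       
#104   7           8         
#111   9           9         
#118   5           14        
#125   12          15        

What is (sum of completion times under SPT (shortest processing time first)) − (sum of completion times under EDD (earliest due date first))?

SPT (increasing processing time): #118 #104 #111 #125.
#118: 0→5
#104: 5→12
#111: 12→21
#125: 21→33
Sum = 5+12+21+33 = 71.
EDD (increasing due date): #104 #111 #118 #125.
#104: 0→7
#111: 7→16
#118: 16→21
#125: 21→33
Sum = 7+16+21+33 = 77.
Difference = 71 − 77 = -6.

-6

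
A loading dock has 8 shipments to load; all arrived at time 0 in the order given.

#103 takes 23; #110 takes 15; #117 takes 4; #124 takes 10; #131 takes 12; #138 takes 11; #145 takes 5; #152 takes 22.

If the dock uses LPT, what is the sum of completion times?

576

LPT (decreasing processing time): #103 #152 #110 #131 #138 #124 #145 #117.
#103: 0→23
#152: 23→45
#110: 45→60
#131: 60→72
#138: 72→83
#124: 83→93
#145: 93→98
#117: 98→102
Sum = 23+45+60+72+83+93+98+102 = 576.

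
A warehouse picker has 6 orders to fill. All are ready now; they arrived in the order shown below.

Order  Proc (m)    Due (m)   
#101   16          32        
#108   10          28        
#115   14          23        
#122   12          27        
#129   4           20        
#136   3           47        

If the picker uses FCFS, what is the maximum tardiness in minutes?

FIFO (arrival order): #101 #108 #115 #122 #129 #136.
#101: 0→16, due 32, tardiness 0
#108: 16→26, due 28, tardiness 0
#115: 26→40, due 23, tardiness 17
#122: 40→52, due 27, tardiness 25
#129: 52→56, due 20, tardiness 36
#136: 56→59, due 47, tardiness 12
Maximum = 36.

36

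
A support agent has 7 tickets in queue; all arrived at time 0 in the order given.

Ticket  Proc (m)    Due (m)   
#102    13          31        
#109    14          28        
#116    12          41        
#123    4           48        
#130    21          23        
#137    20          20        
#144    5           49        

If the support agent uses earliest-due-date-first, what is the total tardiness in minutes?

EDD (increasing due date): #137 #130 #109 #102 #116 #123 #144.
#137: 0→20, due 20, tardiness 0
#130: 20→41, due 23, tardiness 18
#109: 41→55, due 28, tardiness 27
#102: 55→68, due 31, tardiness 37
#116: 68→80, due 41, tardiness 39
#123: 80→84, due 48, tardiness 36
#144: 84→89, due 49, tardiness 40
Sum = 0+18+27+37+39+36+40 = 197.

197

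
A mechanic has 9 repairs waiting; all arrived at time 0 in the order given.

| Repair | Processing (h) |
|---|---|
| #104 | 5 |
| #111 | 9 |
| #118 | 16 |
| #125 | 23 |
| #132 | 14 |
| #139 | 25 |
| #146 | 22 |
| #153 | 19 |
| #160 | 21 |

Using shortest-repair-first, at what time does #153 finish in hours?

63

SPT (increasing processing time): #104 #111 #132 #118 #153 #160 #146 #125 #139.
#104: 0→5
#111: 5→14
#132: 14→28
#118: 28→44
#153: 44→63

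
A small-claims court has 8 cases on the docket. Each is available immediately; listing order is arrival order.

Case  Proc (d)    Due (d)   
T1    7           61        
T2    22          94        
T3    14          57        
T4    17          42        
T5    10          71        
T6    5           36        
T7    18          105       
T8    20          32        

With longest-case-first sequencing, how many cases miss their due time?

6

LPT (decreasing processing time): T2 T8 T7 T4 T3 T5 T1 T6.
T2: 0→22, due 94, tardiness 0
T8: 22→42, due 32, tardiness 10
T7: 42→60, due 105, tardiness 0
T4: 60→77, due 42, tardiness 35
T3: 77→91, due 57, tardiness 34
T5: 91→101, due 71, tardiness 30
T1: 101→108, due 61, tardiness 47
T6: 108→113, due 36, tardiness 77
Late cases: 6.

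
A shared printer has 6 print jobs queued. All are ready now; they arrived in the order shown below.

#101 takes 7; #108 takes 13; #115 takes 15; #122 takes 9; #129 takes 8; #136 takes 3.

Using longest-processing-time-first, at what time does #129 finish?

LPT (decreasing processing time): #115 #108 #122 #129 #101 #136.
#115: 0→15
#108: 15→28
#122: 28→37
#129: 37→45

45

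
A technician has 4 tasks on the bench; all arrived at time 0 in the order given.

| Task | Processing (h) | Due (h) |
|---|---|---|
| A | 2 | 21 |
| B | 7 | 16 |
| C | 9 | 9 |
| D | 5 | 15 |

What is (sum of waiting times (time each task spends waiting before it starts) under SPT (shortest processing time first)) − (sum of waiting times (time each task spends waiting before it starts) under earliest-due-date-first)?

SPT (increasing processing time): A D B C.
A: waits 0, runs 0→2
D: waits 2, runs 2→7
B: waits 7, runs 7→14
C: waits 14, runs 14→23
Sum = 0+2+7+14 = 23.
EDD (increasing due date): C D B A.
C: waits 0, runs 0→9
D: waits 9, runs 9→14
B: waits 14, runs 14→21
A: waits 21, runs 21→23
Sum = 0+9+14+21 = 44.
Difference = 23 − 44 = -21.

-21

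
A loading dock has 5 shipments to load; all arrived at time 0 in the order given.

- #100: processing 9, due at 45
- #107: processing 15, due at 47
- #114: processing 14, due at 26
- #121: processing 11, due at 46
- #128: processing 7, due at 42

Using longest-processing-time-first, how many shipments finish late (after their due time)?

LPT (decreasing processing time): #107 #114 #121 #100 #128.
#107: 0→15, due 47, tardiness 0
#114: 15→29, due 26, tardiness 3
#121: 29→40, due 46, tardiness 0
#100: 40→49, due 45, tardiness 4
#128: 49→56, due 42, tardiness 14
Late shipments: 3.

3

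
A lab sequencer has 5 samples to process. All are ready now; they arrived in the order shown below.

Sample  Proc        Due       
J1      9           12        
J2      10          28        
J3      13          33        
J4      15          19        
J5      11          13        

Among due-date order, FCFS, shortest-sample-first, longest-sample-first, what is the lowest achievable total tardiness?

65

EDD (increasing due date): J1 J5 J4 J2 J3.
J1: 0→9, due 12, tardiness 0
J5: 9→20, due 13, tardiness 7
J4: 20→35, due 19, tardiness 16
J2: 35→45, due 28, tardiness 17
J3: 45→58, due 33, tardiness 25
Sum = 0+7+16+17+25 = 65.
FIFO (arrival order): J1 J2 J3 J4 J5.
J1: 0→9, due 12, tardiness 0
J2: 9→19, due 28, tardiness 0
J3: 19→32, due 33, tardiness 0
J4: 32→47, due 19, tardiness 28
J5: 47→58, due 13, tardiness 45
Sum = 0+0+0+28+45 = 73.
SPT (increasing processing time): J1 J2 J5 J3 J4.
J1: 0→9, due 12, tardiness 0
J2: 9→19, due 28, tardiness 0
J5: 19→30, due 13, tardiness 17
J3: 30→43, due 33, tardiness 10
J4: 43→58, due 19, tardiness 39
Sum = 0+0+17+10+39 = 66.
LPT (decreasing processing time): J4 J3 J5 J2 J1.
J4: 0→15, due 19, tardiness 0
J3: 15→28, due 33, tardiness 0
J5: 28→39, due 13, tardiness 26
J2: 39→49, due 28, tardiness 21
J1: 49→58, due 12, tardiness 46
Sum = 0+0+26+21+46 = 93.
EDD 65, FIFO 73, SPT 66, LPT 93 → minimum 65.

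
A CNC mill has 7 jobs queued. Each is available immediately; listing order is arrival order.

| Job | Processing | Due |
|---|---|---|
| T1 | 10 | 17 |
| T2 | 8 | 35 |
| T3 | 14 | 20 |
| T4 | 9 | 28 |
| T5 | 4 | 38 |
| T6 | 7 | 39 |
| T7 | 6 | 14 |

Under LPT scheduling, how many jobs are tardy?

6

LPT (decreasing processing time): T3 T1 T4 T2 T6 T7 T5.
T3: 0→14, due 20, tardiness 0
T1: 14→24, due 17, tardiness 7
T4: 24→33, due 28, tardiness 5
T2: 33→41, due 35, tardiness 6
T6: 41→48, due 39, tardiness 9
T7: 48→54, due 14, tardiness 40
T5: 54→58, due 38, tardiness 20
Late jobs: 6.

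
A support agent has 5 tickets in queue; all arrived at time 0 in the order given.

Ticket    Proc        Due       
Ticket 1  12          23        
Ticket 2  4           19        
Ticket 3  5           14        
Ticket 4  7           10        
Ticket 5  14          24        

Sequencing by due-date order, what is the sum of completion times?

EDD (increasing due date): Ticket 4 Ticket 3 Ticket 2 Ticket 1 Ticket 5.
Ticket 4: 0→7
Ticket 3: 7→12
Ticket 2: 12→16
Ticket 1: 16→28
Ticket 5: 28→42
Sum = 7+12+16+28+42 = 105.

105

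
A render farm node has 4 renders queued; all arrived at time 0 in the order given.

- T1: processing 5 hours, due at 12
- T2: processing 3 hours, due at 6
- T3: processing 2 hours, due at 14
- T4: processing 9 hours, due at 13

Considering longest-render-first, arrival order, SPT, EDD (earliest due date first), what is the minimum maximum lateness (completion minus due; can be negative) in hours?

LPT (decreasing processing time): T4 T1 T2 T3.
T4: 0→9, due 13, lateness -4
T1: 9→14, due 12, lateness 2
T2: 14→17, due 6, lateness 11
T3: 17→19, due 14, lateness 5
Maximum = 11.
FIFO (arrival order): T1 T2 T3 T4.
T1: 0→5, due 12, lateness -7
T2: 5→8, due 6, lateness 2
T3: 8→10, due 14, lateness -4
T4: 10→19, due 13, lateness 6
Maximum = 6.
SPT (increasing processing time): T3 T2 T1 T4.
T3: 0→2, due 14, lateness -12
T2: 2→5, due 6, lateness -1
T1: 5→10, due 12, lateness -2
T4: 10→19, due 13, lateness 6
Maximum = 6.
EDD (increasing due date): T2 T1 T4 T3.
T2: 0→3, due 6, lateness -3
T1: 3→8, due 12, lateness -4
T4: 8→17, due 13, lateness 4
T3: 17→19, due 14, lateness 5
Maximum = 5.
LPT 11, FIFO 6, SPT 6, EDD 5 → minimum 5.

5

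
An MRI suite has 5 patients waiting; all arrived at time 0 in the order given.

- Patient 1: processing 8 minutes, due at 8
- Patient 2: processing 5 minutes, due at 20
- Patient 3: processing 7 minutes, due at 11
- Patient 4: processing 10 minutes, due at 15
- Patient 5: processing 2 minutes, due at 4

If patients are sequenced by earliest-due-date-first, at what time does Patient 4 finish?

EDD (increasing due date): Patient 5 Patient 1 Patient 3 Patient 4 Patient 2.
Patient 5: 0→2
Patient 1: 2→10
Patient 3: 10→17
Patient 4: 17→27

27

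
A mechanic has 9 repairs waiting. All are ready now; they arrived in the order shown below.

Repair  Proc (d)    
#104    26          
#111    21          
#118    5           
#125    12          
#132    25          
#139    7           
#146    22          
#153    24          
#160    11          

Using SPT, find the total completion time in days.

SPT (increasing processing time): #118 #139 #160 #125 #111 #146 #153 #132 #104.
#118: 0→5
#139: 5→12
#160: 12→23
#125: 23→35
#111: 35→56
#146: 56→78
#153: 78→102
#132: 102→127
#104: 127→153
Sum = 5+12+23+35+56+78+102+127+153 = 591.

591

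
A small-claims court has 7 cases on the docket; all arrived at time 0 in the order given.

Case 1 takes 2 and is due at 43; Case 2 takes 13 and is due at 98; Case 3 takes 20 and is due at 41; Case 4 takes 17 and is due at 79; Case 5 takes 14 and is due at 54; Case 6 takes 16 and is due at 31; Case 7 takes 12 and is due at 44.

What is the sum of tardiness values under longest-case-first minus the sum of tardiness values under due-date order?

116

LPT (decreasing processing time): Case 3 Case 4 Case 6 Case 5 Case 2 Case 7 Case 1.
Case 3: 0→20, due 41, tardiness 0
Case 4: 20→37, due 79, tardiness 0
Case 6: 37→53, due 31, tardiness 22
Case 5: 53→67, due 54, tardiness 13
Case 2: 67→80, due 98, tardiness 0
Case 7: 80→92, due 44, tardiness 48
Case 1: 92→94, due 43, tardiness 51
Sum = 0+0+22+13+0+48+51 = 134.
EDD (increasing due date): Case 6 Case 3 Case 1 Case 7 Case 5 Case 4 Case 2.
Case 6: 0→16, due 31, tardiness 0
Case 3: 16→36, due 41, tardiness 0
Case 1: 36→38, due 43, tardiness 0
Case 7: 38→50, due 44, tardiness 6
Case 5: 50→64, due 54, tardiness 10
Case 4: 64→81, due 79, tardiness 2
Case 2: 81→94, due 98, tardiness 0
Sum = 0+0+0+6+10+2+0 = 18.
Difference = 134 − 18 = 116.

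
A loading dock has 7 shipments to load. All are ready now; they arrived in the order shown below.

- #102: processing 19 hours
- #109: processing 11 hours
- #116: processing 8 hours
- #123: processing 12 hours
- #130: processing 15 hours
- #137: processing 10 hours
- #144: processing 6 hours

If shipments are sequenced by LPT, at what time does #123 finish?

LPT (decreasing processing time): #102 #130 #123 #109 #137 #116 #144.
#102: 0→19
#130: 19→34
#123: 34→46

46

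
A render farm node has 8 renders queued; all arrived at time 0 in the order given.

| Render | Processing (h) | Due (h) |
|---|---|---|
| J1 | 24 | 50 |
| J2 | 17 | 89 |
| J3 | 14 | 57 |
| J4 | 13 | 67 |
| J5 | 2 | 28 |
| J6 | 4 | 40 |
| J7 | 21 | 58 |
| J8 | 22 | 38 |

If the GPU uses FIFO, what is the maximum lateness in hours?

79

FIFO (arrival order): J1 J2 J3 J4 J5 J6 J7 J8.
J1: 0→24, due 50, lateness -26
J2: 24→41, due 89, lateness -48
J3: 41→55, due 57, lateness -2
J4: 55→68, due 67, lateness 1
J5: 68→70, due 28, lateness 42
J6: 70→74, due 40, lateness 34
J7: 74→95, due 58, lateness 37
J8: 95→117, due 38, lateness 79
Maximum = 79.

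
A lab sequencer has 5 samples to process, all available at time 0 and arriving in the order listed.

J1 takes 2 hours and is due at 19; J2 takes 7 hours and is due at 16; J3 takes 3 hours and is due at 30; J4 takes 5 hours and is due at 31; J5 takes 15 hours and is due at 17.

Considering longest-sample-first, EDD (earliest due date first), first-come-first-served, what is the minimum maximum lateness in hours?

LPT (decreasing processing time): J5 J2 J4 J3 J1.
J5: 0→15, due 17, lateness -2
J2: 15→22, due 16, lateness 6
J4: 22→27, due 31, lateness -4
J3: 27→30, due 30, lateness 0
J1: 30→32, due 19, lateness 13
Maximum = 13.
EDD (increasing due date): J2 J5 J1 J3 J4.
J2: 0→7, due 16, lateness -9
J5: 7→22, due 17, lateness 5
J1: 22→24, due 19, lateness 5
J3: 24→27, due 30, lateness -3
J4: 27→32, due 31, lateness 1
Maximum = 5.
FIFO (arrival order): J1 J2 J3 J4 J5.
J1: 0→2, due 19, lateness -17
J2: 2→9, due 16, lateness -7
J3: 9→12, due 30, lateness -18
J4: 12→17, due 31, lateness -14
J5: 17→32, due 17, lateness 15
Maximum = 15.
LPT 13, EDD 5, FIFO 15 → minimum 5.

5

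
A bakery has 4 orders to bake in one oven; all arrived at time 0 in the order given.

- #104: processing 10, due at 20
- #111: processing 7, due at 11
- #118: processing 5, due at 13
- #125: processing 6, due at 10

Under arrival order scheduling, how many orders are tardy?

FIFO (arrival order): #104 #111 #118 #125.
#104: 0→10, due 20, tardiness 0
#111: 10→17, due 11, tardiness 6
#118: 17→22, due 13, tardiness 9
#125: 22→28, due 10, tardiness 18
Late orders: 3.

3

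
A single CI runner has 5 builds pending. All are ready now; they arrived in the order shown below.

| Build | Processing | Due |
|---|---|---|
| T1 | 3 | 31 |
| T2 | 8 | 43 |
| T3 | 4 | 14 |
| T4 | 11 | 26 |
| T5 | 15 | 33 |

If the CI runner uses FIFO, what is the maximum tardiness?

8

FIFO (arrival order): T1 T2 T3 T4 T5.
T1: 0→3, due 31, tardiness 0
T2: 3→11, due 43, tardiness 0
T3: 11→15, due 14, tardiness 1
T4: 15→26, due 26, tardiness 0
T5: 26→41, due 33, tardiness 8
Maximum = 8.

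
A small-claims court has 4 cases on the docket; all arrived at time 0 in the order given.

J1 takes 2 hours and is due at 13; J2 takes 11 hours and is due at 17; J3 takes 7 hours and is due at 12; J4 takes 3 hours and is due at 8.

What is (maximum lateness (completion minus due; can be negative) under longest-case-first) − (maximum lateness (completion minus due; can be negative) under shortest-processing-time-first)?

LPT (decreasing processing time): J2 J3 J4 J1.
J2: 0→11, due 17, lateness -6
J3: 11→18, due 12, lateness 6
J4: 18→21, due 8, lateness 13
J1: 21→23, due 13, lateness 10
Maximum = 13.
SPT (increasing processing time): J1 J4 J3 J2.
J1: 0→2, due 13, lateness -11
J4: 2→5, due 8, lateness -3
J3: 5→12, due 12, lateness 0
J2: 12→23, due 17, lateness 6
Maximum = 6.
Difference = 13 − 6 = 7.

7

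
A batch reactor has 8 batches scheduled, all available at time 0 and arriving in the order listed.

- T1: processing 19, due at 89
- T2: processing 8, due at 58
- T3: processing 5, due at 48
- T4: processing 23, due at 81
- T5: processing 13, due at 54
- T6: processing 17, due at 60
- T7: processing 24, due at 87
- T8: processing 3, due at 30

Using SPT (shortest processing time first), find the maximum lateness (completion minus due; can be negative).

SPT (increasing processing time): T8 T3 T2 T5 T6 T1 T4 T7.
T8: 0→3, due 30, lateness -27
T3: 3→8, due 48, lateness -40
T2: 8→16, due 58, lateness -42
T5: 16→29, due 54, lateness -25
T6: 29→46, due 60, lateness -14
T1: 46→65, due 89, lateness -24
T4: 65→88, due 81, lateness 7
T7: 88→112, due 87, lateness 25
Maximum = 25.

25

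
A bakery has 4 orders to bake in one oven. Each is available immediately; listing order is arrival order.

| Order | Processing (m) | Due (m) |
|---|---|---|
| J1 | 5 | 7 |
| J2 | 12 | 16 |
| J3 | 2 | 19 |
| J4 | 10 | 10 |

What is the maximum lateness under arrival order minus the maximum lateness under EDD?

FIFO (arrival order): J1 J2 J3 J4.
J1: 0→5, due 7, lateness -2
J2: 5→17, due 16, lateness 1
J3: 17→19, due 19, lateness 0
J4: 19→29, due 10, lateness 19
Maximum = 19.
EDD (increasing due date): J1 J4 J2 J3.
J1: 0→5, due 7, lateness -2
J4: 5→15, due 10, lateness 5
J2: 15→27, due 16, lateness 11
J3: 27→29, due 19, lateness 10
Maximum = 11.
Difference = 19 − 11 = 8.

8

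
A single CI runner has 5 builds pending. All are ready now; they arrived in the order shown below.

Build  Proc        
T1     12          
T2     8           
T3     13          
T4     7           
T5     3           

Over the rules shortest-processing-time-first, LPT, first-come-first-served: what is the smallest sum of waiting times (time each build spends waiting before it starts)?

SPT (increasing processing time): T5 T4 T2 T1 T3.
T5: waits 0, runs 0→3
T4: waits 3, runs 3→10
T2: waits 10, runs 10→18
T1: waits 18, runs 18→30
T3: waits 30, runs 30→43
Sum = 0+3+10+18+30 = 61.
LPT (decreasing processing time): T3 T1 T2 T4 T5.
T3: waits 0, runs 0→13
T1: waits 13, runs 13→25
T2: waits 25, runs 25→33
T4: waits 33, runs 33→40
T5: waits 40, runs 40→43
Sum = 0+13+25+33+40 = 111.
FIFO (arrival order): T1 T2 T3 T4 T5.
T1: waits 0, runs 0→12
T2: waits 12, runs 12→20
T3: waits 20, runs 20→33
T4: waits 33, runs 33→40
T5: waits 40, runs 40→43
Sum = 0+12+20+33+40 = 105.
SPT 61, LPT 111, FIFO 105 → minimum 61.

61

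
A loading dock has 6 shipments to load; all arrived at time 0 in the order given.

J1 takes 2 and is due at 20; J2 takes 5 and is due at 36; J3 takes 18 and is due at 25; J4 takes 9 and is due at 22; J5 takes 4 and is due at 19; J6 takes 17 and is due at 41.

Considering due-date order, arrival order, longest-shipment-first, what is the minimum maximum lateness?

14

EDD (increasing due date): J5 J1 J4 J3 J2 J6.
J5: 0→4, due 19, lateness -15
J1: 4→6, due 20, lateness -14
J4: 6→15, due 22, lateness -7
J3: 15→33, due 25, lateness 8
J2: 33→38, due 36, lateness 2
J6: 38→55, due 41, lateness 14
Maximum = 14.
FIFO (arrival order): J1 J2 J3 J4 J5 J6.
J1: 0→2, due 20, lateness -18
J2: 2→7, due 36, lateness -29
J3: 7→25, due 25, lateness 0
J4: 25→34, due 22, lateness 12
J5: 34→38, due 19, lateness 19
J6: 38→55, due 41, lateness 14
Maximum = 19.
LPT (decreasing processing time): J3 J6 J4 J2 J5 J1.
J3: 0→18, due 25, lateness -7
J6: 18→35, due 41, lateness -6
J4: 35→44, due 22, lateness 22
J2: 44→49, due 36, lateness 13
J5: 49→53, due 19, lateness 34
J1: 53→55, due 20, lateness 35
Maximum = 35.
EDD 14, FIFO 19, LPT 35 → minimum 14.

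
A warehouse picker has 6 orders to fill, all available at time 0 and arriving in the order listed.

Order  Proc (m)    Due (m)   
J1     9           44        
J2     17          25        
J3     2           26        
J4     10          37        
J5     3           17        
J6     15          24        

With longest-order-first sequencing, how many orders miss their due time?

LPT (decreasing processing time): J2 J6 J4 J1 J5 J3.
J2: 0→17, due 25, tardiness 0
J6: 17→32, due 24, tardiness 8
J4: 32→42, due 37, tardiness 5
J1: 42→51, due 44, tardiness 7
J5: 51→54, due 17, tardiness 37
J3: 54→56, due 26, tardiness 30
Late orders: 5.

5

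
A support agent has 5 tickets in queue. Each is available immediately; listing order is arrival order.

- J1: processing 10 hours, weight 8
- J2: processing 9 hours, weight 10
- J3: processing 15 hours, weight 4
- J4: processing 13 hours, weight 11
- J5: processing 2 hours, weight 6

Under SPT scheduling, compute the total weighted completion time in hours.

SPT (increasing processing time): J5 J2 J1 J4 J3.
J5: finishes 2, weight 6, w·C = 12
J2: finishes 11, weight 10, w·C = 110
J1: finishes 21, weight 8, w·C = 168
J4: finishes 34, weight 11, w·C = 374
J3: finishes 49, weight 4, w·C = 196
Sum = 12+110+168+374+196 = 860.

860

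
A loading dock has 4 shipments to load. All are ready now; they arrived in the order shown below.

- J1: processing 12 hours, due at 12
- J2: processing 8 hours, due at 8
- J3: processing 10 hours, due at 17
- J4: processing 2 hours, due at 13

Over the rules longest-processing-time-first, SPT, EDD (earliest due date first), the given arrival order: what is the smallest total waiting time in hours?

LPT (decreasing processing time): J1 J3 J2 J4.
J1: waits 0, runs 0→12
J3: waits 12, runs 12→22
J2: waits 22, runs 22→30
J4: waits 30, runs 30→32
Sum = 0+12+22+30 = 64.
SPT (increasing processing time): J4 J2 J3 J1.
J4: waits 0, runs 0→2
J2: waits 2, runs 2→10
J3: waits 10, runs 10→20
J1: waits 20, runs 20→32
Sum = 0+2+10+20 = 32.
EDD (increasing due date): J2 J1 J4 J3.
J2: waits 0, runs 0→8
J1: waits 8, runs 8→20
J4: waits 20, runs 20→22
J3: waits 22, runs 22→32
Sum = 0+8+20+22 = 50.
FIFO (arrival order): J1 J2 J3 J4.
J1: waits 0, runs 0→12
J2: waits 12, runs 12→20
J3: waits 20, runs 20→30
J4: waits 30, runs 30→32
Sum = 0+12+20+30 = 62.
LPT 64, SPT 32, EDD 50, FIFO 62 → minimum 32.

32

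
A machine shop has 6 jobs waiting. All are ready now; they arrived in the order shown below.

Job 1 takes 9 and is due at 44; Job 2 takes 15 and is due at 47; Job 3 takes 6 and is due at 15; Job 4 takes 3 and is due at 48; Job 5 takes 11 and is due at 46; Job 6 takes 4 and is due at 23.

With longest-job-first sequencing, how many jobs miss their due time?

LPT (decreasing processing time): Job 2 Job 5 Job 1 Job 3 Job 6 Job 4.
Job 2: 0→15, due 47, tardiness 0
Job 5: 15→26, due 46, tardiness 0
Job 1: 26→35, due 44, tardiness 0
Job 3: 35→41, due 15, tardiness 26
Job 6: 41→45, due 23, tardiness 22
Job 4: 45→48, due 48, tardiness 0
Late jobs: 2.

2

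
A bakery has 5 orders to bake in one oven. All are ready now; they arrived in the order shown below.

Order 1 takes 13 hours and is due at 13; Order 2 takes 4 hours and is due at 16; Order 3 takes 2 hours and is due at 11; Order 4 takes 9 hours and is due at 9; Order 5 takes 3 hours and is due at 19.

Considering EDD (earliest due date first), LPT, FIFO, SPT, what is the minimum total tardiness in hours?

27

EDD (increasing due date): Order 4 Order 3 Order 1 Order 2 Order 5.
Order 4: 0→9, due 9, tardiness 0
Order 3: 9→11, due 11, tardiness 0
Order 1: 11→24, due 13, tardiness 11
Order 2: 24→28, due 16, tardiness 12
Order 5: 28→31, due 19, tardiness 12
Sum = 0+0+11+12+12 = 35.
LPT (decreasing processing time): Order 1 Order 4 Order 2 Order 5 Order 3.
Order 1: 0→13, due 13, tardiness 0
Order 4: 13→22, due 9, tardiness 13
Order 2: 22→26, due 16, tardiness 10
Order 5: 26→29, due 19, tardiness 10
Order 3: 29→31, due 11, tardiness 20
Sum = 0+13+10+10+20 = 53.
FIFO (arrival order): Order 1 Order 2 Order 3 Order 4 Order 5.
Order 1: 0→13, due 13, tardiness 0
Order 2: 13→17, due 16, tardiness 1
Order 3: 17→19, due 11, tardiness 8
Order 4: 19→28, due 9, tardiness 19
Order 5: 28→31, due 19, tardiness 12
Sum = 0+1+8+19+12 = 40.
SPT (increasing processing time): Order 3 Order 5 Order 2 Order 4 Order 1.
Order 3: 0→2, due 11, tardiness 0
Order 5: 2→5, due 19, tardiness 0
Order 2: 5→9, due 16, tardiness 0
Order 4: 9→18, due 9, tardiness 9
Order 1: 18→31, due 13, tardiness 18
Sum = 0+0+0+9+18 = 27.
EDD 35, LPT 53, FIFO 40, SPT 27 → minimum 27.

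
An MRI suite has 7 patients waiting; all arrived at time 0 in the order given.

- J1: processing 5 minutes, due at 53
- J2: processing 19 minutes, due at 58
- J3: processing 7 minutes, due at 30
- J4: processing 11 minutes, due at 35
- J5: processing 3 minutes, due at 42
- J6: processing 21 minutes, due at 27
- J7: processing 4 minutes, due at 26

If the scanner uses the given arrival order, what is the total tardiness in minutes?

FIFO (arrival order): J1 J2 J3 J4 J5 J6 J7.
J1: 0→5, due 53, tardiness 0
J2: 5→24, due 58, tardiness 0
J3: 24→31, due 30, tardiness 1
J4: 31→42, due 35, tardiness 7
J5: 42→45, due 42, tardiness 3
J6: 45→66, due 27, tardiness 39
J7: 66→70, due 26, tardiness 44
Sum = 0+0+1+7+3+39+44 = 94.

94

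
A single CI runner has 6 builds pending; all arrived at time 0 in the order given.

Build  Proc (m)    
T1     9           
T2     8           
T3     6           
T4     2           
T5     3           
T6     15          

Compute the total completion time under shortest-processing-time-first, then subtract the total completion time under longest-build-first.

SPT (increasing processing time): T4 T5 T3 T2 T1 T6.
T4: 0→2
T5: 2→5
T3: 5→11
T2: 11→19
T1: 19→28
T6: 28→43
Sum = 2+5+11+19+28+43 = 108.
LPT (decreasing processing time): T6 T1 T2 T3 T5 T4.
T6: 0→15
T1: 15→24
T2: 24→32
T3: 32→38
T5: 38→41
T4: 41→43
Sum = 15+24+32+38+41+43 = 193.
Difference = 108 − 193 = -85.

-85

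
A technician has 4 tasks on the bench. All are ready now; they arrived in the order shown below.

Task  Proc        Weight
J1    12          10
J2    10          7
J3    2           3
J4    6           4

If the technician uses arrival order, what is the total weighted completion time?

466

FIFO (arrival order): J1 J2 J3 J4.
J1: finishes 12, weight 10, w·C = 120
J2: finishes 22, weight 7, w·C = 154
J3: finishes 24, weight 3, w·C = 72
J4: finishes 30, weight 4, w·C = 120
Sum = 120+154+72+120 = 466.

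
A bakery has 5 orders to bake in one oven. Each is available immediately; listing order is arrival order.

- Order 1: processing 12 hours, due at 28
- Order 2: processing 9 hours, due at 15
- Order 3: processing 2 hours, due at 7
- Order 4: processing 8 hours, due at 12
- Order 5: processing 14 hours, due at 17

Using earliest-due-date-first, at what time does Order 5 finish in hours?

EDD (increasing due date): Order 3 Order 4 Order 2 Order 5 Order 1.
Order 3: 0→2
Order 4: 2→10
Order 2: 10→19
Order 5: 19→33

33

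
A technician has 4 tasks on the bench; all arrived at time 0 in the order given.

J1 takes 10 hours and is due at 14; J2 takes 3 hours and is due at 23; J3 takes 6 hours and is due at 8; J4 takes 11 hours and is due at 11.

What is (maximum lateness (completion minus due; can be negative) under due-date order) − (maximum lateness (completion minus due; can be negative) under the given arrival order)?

-6

EDD (increasing due date): J3 J4 J1 J2.
J3: 0→6, due 8, lateness -2
J4: 6→17, due 11, lateness 6
J1: 17→27, due 14, lateness 13
J2: 27→30, due 23, lateness 7
Maximum = 13.
FIFO (arrival order): J1 J2 J3 J4.
J1: 0→10, due 14, lateness -4
J2: 10→13, due 23, lateness -10
J3: 13→19, due 8, lateness 11
J4: 19→30, due 11, lateness 19
Maximum = 19.
Difference = 13 − 19 = -6.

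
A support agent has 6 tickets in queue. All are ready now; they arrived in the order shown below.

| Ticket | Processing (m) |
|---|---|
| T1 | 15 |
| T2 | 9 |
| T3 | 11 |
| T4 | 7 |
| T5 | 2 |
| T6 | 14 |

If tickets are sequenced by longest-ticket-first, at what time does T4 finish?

LPT (decreasing processing time): T1 T6 T3 T2 T4 T5.
T1: 0→15
T6: 15→29
T3: 29→40
T2: 40→49
T4: 49→56

56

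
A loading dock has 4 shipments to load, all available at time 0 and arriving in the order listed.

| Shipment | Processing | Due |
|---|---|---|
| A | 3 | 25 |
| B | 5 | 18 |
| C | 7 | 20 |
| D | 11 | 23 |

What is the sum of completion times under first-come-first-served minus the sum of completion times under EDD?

-14

FIFO (arrival order): A B C D.
A: 0→3
B: 3→8
C: 8→15
D: 15→26
Sum = 3+8+15+26 = 52.
EDD (increasing due date): B C D A.
B: 0→5
C: 5→12
D: 12→23
A: 23→26
Sum = 5+12+23+26 = 66.
Difference = 52 − 66 = -14.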